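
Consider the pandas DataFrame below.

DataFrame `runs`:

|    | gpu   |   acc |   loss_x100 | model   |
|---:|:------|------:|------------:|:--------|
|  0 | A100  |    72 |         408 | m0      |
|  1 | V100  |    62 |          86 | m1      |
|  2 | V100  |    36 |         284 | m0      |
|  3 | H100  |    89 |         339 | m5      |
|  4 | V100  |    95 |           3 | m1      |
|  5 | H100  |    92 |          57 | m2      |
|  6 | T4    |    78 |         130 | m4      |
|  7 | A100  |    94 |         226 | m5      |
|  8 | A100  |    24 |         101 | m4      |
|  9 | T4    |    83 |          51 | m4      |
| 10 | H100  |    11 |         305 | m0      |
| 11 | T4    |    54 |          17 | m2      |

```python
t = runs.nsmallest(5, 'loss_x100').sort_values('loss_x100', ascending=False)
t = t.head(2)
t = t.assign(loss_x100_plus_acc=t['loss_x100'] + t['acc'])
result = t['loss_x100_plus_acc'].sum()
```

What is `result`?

297

take 5 rows with smallest loss_x100:
     gpu  acc  loss_x100 model
4   V100   95          3    m1
11    T4   54         17    m2
9     T4   83         51    m4
5   H100   92         57    m2
1   V100   62         86    m1
sort by loss_x100 descending:
     gpu  acc  loss_x100 model
1   V100   62         86    m1
5   H100   92         57    m2
9     T4   83         51    m4
11    T4   54         17    m2
4   V100   95          3    m1
take first 2 rows:
    gpu  acc  loss_x100 model
1  V100   62         86    m1
5  H100   92         57    m2
add column loss_x100_plus_acc = t['loss_x100'] + t['acc']:
    gpu  acc  loss_x100 model  loss_x100_plus_acc
1  V100   62         86    m1                 148
5  H100   92         57    m2                 149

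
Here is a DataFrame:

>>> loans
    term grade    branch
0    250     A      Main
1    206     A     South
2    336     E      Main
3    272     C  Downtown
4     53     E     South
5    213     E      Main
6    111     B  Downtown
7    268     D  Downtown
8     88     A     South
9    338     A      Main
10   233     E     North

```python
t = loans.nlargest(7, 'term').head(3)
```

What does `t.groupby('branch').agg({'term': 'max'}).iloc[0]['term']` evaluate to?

take 7 rows with largest term:
    term grade    branch
9    338     A      Main
2    336     E      Main
3    272     C  Downtown
7    268     D  Downtown
0    250     A      Main
10   233     E     North
5    213     E      Main
take first 3 rows:
   term grade    branch
9   338     A      Main
2   336     E      Main
3   272     C  Downtown
group by branch, max of term:
          term
branch        
Downtown   272
Main       338
Taking the value at position 0, column 'term' gives 272.

272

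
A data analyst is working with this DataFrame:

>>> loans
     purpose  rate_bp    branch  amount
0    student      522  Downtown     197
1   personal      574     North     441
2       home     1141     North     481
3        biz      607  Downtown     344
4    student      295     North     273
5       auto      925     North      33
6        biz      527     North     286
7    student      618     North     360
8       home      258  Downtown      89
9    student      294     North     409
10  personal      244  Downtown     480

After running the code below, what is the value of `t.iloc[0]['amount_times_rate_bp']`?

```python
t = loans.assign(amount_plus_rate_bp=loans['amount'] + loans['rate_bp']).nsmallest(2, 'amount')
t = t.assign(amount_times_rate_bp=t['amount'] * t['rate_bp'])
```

30525

add column amount_plus_rate_bp = loans['amount'] + loans['rate_bp']:
     purpose  rate_bp    branch  amount  amount_plus_rate_bp
0    student      522  Downtown     197                  719
1   personal      574     North     441                 1015
2       home     1141     North     481                 1622
3        biz      607  Downtown     344                  951
4    student      295     North     273                  568
5       auto      925     North      33                  958
6        biz      527     North     286                  813
7    student      618     North     360                  978
8       home      258  Downtown      89                  347
9    student      294     North     409                  703
10  personal      244  Downtown     480                  724
take 2 rows with smallest amount:
  purpose  rate_bp    branch  amount  amount_plus_rate_bp
5    auto      925     North      33                  958
8    home      258  Downtown      89                  347
add column amount_times_rate_bp = t['amount'] * t['rate_bp']:
  purpose  rate_bp    branch  amount  amount_plus_rate_bp  amount_times_rate_bp
5    auto      925     North      33                  958                 30525
8    home      258  Downtown      89                  347                 22962
value at position 0, column 'amount_times_rate_bp' → 30525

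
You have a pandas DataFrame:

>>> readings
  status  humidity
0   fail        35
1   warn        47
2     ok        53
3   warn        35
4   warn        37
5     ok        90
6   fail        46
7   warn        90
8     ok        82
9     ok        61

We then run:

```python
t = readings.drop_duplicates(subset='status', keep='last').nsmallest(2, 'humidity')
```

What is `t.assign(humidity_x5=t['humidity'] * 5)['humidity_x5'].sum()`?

drop duplicate status (keep=last):
  status  humidity
6   fail        46
7   warn        90
9     ok        61
take 2 rows with smallest humidity:
  status  humidity
6   fail        46
9     ok        61
add column humidity_x5 = t['humidity'] * 5:
  status  humidity  humidity_x5
6   fail        46          230
9     ok        61          305
Finally, sum of column 'humidity_x5' = 535.

535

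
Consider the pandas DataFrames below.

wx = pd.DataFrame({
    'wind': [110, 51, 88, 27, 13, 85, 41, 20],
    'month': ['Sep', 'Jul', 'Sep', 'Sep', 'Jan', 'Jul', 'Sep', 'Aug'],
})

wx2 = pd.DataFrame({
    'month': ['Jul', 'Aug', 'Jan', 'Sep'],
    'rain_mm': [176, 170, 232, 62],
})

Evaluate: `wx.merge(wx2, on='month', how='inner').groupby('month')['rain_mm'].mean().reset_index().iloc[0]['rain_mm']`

merge on 'month' (how='inner') → 8 rows:
   wind month  rain_mm
0   110   Sep       62
1    51   Jul      176
2    88   Sep       62
3    27   Sep       62
4    13   Jan      232
5    85   Jul      176
6    41   Sep       62
7    20   Aug      170
group by month, mean of rain_mm:
month
Aug    170.0
Jan    232.0
Jul    176.0
Sep     62.0
Name: rain_mm, dtype: float64
reset_index():
  month  rain_mm
0   Aug    170.0
1   Jan    232.0
2   Jul    176.0
3   Sep     62.0
Taking the value at position 0, column 'rain_mm' gives 170.0.

170.0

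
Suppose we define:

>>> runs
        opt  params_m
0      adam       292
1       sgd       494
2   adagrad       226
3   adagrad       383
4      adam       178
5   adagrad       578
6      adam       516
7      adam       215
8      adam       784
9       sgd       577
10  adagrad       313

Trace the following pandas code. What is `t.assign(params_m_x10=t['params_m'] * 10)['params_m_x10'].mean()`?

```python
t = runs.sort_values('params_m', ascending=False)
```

4141.81818182

sort by params_m descending:
        opt  params_m
8      adam       784
5   adagrad       578
9       sgd       577
6      adam       516
1       sgd       494
3   adagrad       383
10  adagrad       313
0      adam       292
2   adagrad       226
7      adam       215
4      adam       178
add column params_m_x10 = t['params_m'] * 10:
        opt  params_m  params_m_x10
8      adam       784          7840
5   adagrad       578          5780
9       sgd       577          5770
6      adam       516          5160
1       sgd       494          4940
3   adagrad       383          3830
10  adagrad       313          3130
0      adam       292          2920
2   adagrad       226          2260
7      adam       215          2150
4      adam       178          1780
Reading off the mean of column 'params_m_x10', we get 4141.81818182.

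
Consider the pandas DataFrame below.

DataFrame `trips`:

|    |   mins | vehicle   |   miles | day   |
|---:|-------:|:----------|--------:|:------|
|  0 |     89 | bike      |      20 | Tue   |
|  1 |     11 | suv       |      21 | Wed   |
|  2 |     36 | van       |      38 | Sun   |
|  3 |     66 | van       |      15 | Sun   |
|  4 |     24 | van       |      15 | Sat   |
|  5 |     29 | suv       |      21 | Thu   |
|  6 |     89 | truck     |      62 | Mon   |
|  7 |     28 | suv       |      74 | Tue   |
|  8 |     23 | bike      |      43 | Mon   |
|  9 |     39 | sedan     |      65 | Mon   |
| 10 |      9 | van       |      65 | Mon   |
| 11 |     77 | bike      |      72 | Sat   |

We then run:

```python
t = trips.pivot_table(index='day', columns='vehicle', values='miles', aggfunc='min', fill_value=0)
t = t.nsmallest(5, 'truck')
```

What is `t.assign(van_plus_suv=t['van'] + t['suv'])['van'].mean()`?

6.0

pivot: rows=day, cols=vehicle, min(miles):
vehicle  bike  sedan  suv  truck  van
day                                  
Mon        43     65    0     62   65
Sat        72      0    0      0   15
Sun         0      0    0      0   15
Thu         0      0   21      0    0
Tue        20      0   74      0    0
Wed         0      0   21      0    0
take 5 rows with smallest truck:
vehicle  bike  sedan  suv  truck  van
day                                  
Sat        72      0    0      0   15
Sun         0      0    0      0   15
Thu         0      0   21      0    0
Tue        20      0   74      0    0
Wed         0      0   21      0    0
add column van_plus_suv = t['van'] + t['suv']:
vehicle  bike  sedan  suv  truck  van  van_plus_suv
day                                                
Sat        72      0    0      0   15            15
Sun         0      0    0      0   15            15
Thu         0      0   21      0    0            21
Tue        20      0   74      0    0            74
Wed         0      0   21      0    0            21
Reading off the mean of column 'van', we get 6.0.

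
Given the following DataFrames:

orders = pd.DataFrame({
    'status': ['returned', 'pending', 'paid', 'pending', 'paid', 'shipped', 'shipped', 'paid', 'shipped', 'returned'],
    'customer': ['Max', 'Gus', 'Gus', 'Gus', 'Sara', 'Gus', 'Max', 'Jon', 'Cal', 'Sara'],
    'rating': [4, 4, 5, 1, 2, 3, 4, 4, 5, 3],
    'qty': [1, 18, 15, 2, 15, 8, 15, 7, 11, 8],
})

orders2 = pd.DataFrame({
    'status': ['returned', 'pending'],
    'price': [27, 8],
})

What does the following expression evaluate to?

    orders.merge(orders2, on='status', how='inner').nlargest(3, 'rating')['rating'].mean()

3.66666666667

merge on 'status' (how='inner') → 4 rows:
     status customer  rating  qty  price
0  returned      Max       4    1     27
1   pending      Gus       4   18      8
2   pending      Gus       1    2      8
3  returned     Sara       3    8     27
take 3 rows with largest rating:
     status customer  rating  qty  price
0  returned      Max       4    1     27
1   pending      Gus       4   18      8
3  returned     Sara       3    8     27
Reading off the mean of column 'rating', we get 3.66666666667.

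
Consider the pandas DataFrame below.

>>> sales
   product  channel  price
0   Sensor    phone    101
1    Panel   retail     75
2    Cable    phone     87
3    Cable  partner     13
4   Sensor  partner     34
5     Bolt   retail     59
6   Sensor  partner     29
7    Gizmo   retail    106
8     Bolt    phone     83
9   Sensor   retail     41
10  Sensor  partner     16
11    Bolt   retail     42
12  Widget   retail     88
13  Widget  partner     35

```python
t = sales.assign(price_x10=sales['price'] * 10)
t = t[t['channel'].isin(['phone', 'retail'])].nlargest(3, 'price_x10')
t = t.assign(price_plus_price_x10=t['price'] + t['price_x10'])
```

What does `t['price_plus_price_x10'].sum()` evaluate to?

add column price_x10 = sales['price'] * 10:
   product  channel  price  price_x10
0   Sensor    phone    101       1010
1    Panel   retail     75        750
2    Cable    phone     87        870
3    Cable  partner     13        130
4   Sensor  partner     34        340
5     Bolt   retail     59        590
6   Sensor  partner     29        290
7    Gizmo   retail    106       1060
8     Bolt    phone     83        830
9   Sensor   retail     41        410
10  Sensor  partner     16        160
11    Bolt   retail     42        420
12  Widget   retail     88        880
13  Widget  partner     35        350
filter rows where channel in ['phone', 'retail']:
   product channel  price  price_x10
0   Sensor   phone    101       1010
1    Panel  retail     75        750
2    Cable   phone     87        870
5     Bolt  retail     59        590
7    Gizmo  retail    106       1060
8     Bolt   phone     83        830
9   Sensor  retail     41        410
11    Bolt  retail     42        420
12  Widget  retail     88        880
take 3 rows with largest price_x10:
   product channel  price  price_x10
7    Gizmo  retail    106       1060
0   Sensor   phone    101       1010
12  Widget  retail     88        880
add column price_plus_price_x10 = t['price'] + t['price_x10']:
   product channel  price  price_x10  price_plus_price_x10
7    Gizmo  retail    106       1060                  1166
0   Sensor   phone    101       1010                  1111
12  Widget  retail     88        880                   968

3245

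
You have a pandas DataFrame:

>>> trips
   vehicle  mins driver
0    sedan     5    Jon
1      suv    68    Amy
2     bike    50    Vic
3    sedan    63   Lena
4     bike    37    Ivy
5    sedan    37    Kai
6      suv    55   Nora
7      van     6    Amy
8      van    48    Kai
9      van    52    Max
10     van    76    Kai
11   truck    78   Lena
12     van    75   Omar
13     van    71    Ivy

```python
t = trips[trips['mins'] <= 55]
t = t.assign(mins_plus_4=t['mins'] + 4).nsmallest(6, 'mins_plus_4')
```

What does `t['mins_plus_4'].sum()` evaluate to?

filter rows where mins <= 55:
  vehicle  mins driver
0   sedan     5    Jon
2    bike    50    Vic
4    bike    37    Ivy
5   sedan    37    Kai
6     suv    55   Nora
7     van     6    Amy
8     van    48    Kai
9     van    52    Max
add column mins_plus_4 = t['mins'] + 4:
  vehicle  mins driver  mins_plus_4
0   sedan     5    Jon            9
2    bike    50    Vic           54
4    bike    37    Ivy           41
5   sedan    37    Kai           41
6     suv    55   Nora           59
7     van     6    Amy           10
8     van    48    Kai           52
9     van    52    Max           56
take 6 rows with smallest mins_plus_4:
  vehicle  mins driver  mins_plus_4
0   sedan     5    Jon            9
7     van     6    Amy           10
4    bike    37    Ivy           41
5   sedan    37    Kai           41
8     van    48    Kai           52
2    bike    50    Vic           54

207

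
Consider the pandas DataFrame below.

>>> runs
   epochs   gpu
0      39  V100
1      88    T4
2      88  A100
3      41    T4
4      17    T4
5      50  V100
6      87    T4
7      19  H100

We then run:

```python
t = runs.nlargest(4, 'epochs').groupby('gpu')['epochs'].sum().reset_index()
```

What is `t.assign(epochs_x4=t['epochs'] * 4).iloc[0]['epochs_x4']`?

take 4 rows with largest epochs:
   epochs   gpu
1      88    T4
2      88  A100
6      87    T4
5      50  V100
group by gpu, sum of epochs:
gpu
A100     88
T4      175
V100     50
Name: epochs, dtype: int64
reset_index():
    gpu  epochs
0  A100      88
1    T4     175
2  V100      50
add column epochs_x4 = t['epochs'] * 4:
    gpu  epochs  epochs_x4
0  A100      88        352
1    T4     175        700
2  V100      50        200
Taking the value at position 0, column 'epochs_x4' gives 352.

352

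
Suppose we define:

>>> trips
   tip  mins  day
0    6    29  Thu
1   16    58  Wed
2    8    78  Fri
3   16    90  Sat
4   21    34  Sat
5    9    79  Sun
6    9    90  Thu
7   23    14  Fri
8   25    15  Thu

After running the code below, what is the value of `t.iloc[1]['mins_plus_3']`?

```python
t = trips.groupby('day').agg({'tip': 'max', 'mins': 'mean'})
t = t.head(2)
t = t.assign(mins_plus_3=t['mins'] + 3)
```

65.0

group by day: max(tip), mean(mins):
     tip       mins
day                
Fri   23  46.000000
Sat   21  62.000000
Sun    9  79.000000
Thu   25  44.666667
Wed   16  58.000000
take first 2 rows:
     tip  mins
day           
Fri   23  46.0
Sat   21  62.0
add column mins_plus_3 = t['mins'] + 3:
     tip  mins  mins_plus_3
day                        
Fri   23  46.0         49.0
Sat   21  62.0         65.0
Hence 65.0.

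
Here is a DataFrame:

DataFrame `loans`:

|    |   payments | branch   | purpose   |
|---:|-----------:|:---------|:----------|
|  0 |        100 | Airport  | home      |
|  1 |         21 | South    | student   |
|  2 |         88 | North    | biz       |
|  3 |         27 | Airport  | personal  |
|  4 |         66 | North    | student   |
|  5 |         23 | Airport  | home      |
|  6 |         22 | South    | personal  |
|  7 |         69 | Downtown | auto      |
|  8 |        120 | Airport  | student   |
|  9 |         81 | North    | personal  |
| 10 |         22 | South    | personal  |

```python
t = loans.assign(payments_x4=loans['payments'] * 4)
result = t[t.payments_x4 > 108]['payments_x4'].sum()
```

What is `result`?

add column payments_x4 = loans['payments'] * 4:
    payments    branch   purpose  payments_x4
0        100   Airport      home          400
1         21     South   student           84
2         88     North       biz          352
3         27   Airport  personal          108
4         66     North   student          264
5         23   Airport      home           92
6         22     South  personal           88
7         69  Downtown      auto          276
8        120   Airport   student          480
9         81     North  personal          324
10        22     South  personal           88
filter rows where payments_x4 > 108:
   payments    branch   purpose  payments_x4
0       100   Airport      home          400
2        88     North       biz          352
4        66     North   student          264
7        69  Downtown      auto          276
8       120   Airport   student          480
9        81     North  personal          324
Taking the sum of column 'payments_x4' gives 2096.

2096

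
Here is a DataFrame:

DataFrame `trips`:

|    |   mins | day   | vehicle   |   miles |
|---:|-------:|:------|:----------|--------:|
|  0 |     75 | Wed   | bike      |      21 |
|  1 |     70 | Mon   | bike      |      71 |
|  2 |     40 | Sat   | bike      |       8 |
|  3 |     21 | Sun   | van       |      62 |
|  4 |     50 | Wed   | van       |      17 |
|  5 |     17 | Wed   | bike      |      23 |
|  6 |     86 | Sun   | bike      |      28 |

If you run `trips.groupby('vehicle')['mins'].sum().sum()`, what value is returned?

359

group by vehicle, sum of mins:
vehicle
bike    288
van      71
Name: mins, dtype: int64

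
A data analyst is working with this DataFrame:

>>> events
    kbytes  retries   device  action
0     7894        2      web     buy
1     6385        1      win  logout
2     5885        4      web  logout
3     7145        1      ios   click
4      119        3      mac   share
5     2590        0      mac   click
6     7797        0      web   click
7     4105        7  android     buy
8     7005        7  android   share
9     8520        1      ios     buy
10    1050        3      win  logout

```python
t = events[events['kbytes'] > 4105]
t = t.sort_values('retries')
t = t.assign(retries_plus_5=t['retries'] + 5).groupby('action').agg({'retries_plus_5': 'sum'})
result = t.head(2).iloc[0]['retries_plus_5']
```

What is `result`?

13

filter rows where kbytes > 4105:
   kbytes  retries   device  action
0    7894        2      web     buy
1    6385        1      win  logout
2    5885        4      web  logout
3    7145        1      ios   click
6    7797        0      web   click
8    7005        7  android   share
9    8520        1      ios     buy
sort by retries:
   kbytes  retries   device  action
6    7797        0      web   click
1    6385        1      win  logout
3    7145        1      ios   click
9    8520        1      ios     buy
0    7894        2      web     buy
2    5885        4      web  logout
8    7005        7  android   share
add column retries_plus_5 = t['retries'] + 5:
   kbytes  retries   device  action  retries_plus_5
6    7797        0      web   click               5
1    6385        1      win  logout               6
3    7145        1      ios   click               6
9    8520        1      ios     buy               6
0    7894        2      web     buy               7
2    5885        4      web  logout               9
8    7005        7  android   share              12
group by action, sum of retries_plus_5:
        retries_plus_5
action                
buy                 13
click               11
logout              15
share               12
take first 2 rows:
        retries_plus_5
action                
buy                 13
click               11
The value at position 0, column 'retries_plus_5' is 13.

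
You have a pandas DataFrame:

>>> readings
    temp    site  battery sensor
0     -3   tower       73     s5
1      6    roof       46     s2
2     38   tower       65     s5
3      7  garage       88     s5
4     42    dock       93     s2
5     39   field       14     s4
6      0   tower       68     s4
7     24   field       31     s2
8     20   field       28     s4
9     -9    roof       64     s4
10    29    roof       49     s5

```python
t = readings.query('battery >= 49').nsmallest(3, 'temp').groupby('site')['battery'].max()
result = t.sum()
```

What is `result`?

137

filter rows where battery >= 49:
    temp    site  battery sensor
0     -3   tower       73     s5
2     38   tower       65     s5
3      7  garage       88     s5
4     42    dock       93     s2
6      0   tower       68     s4
9     -9    roof       64     s4
10    29    roof       49     s5
take 3 rows with smallest temp:
   temp   site  battery sensor
9    -9   roof       64     s4
0    -3  tower       73     s5
6     0  tower       68     s4
group by site, max of battery:
site
roof     64
tower    73
Name: battery, dtype: int64
sum of the resulting series → 137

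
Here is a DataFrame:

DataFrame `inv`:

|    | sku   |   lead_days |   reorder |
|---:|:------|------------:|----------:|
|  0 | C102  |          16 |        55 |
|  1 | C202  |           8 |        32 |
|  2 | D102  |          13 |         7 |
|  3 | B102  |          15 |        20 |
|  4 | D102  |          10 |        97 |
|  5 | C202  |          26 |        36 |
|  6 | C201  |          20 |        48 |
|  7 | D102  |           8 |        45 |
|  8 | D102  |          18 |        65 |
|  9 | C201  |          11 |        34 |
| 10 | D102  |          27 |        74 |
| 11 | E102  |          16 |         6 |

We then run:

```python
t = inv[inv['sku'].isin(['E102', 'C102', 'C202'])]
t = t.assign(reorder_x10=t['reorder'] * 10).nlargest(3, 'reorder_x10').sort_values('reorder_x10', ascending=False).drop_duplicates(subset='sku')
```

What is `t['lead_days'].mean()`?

21.0

filter rows where sku in ['E102', 'C102', 'C202']:
     sku  lead_days  reorder
0   C102         16       55
1   C202          8       32
5   C202         26       36
11  E102         16        6
add column reorder_x10 = t['reorder'] * 10:
     sku  lead_days  reorder  reorder_x10
0   C102         16       55          550
1   C202          8       32          320
5   C202         26       36          360
11  E102         16        6           60
take 3 rows with largest reorder_x10:
    sku  lead_days  reorder  reorder_x10
0  C102         16       55          550
5  C202         26       36          360
1  C202          8       32          320
sort by reorder_x10 descending:
    sku  lead_days  reorder  reorder_x10
0  C102         16       55          550
5  C202         26       36          360
1  C202          8       32          320
drop duplicate sku (keep=first):
    sku  lead_days  reorder  reorder_x10
0  C102         16       55          550
5  C202         26       36          360
Reading off the mean of column 'lead_days', we get 21.0.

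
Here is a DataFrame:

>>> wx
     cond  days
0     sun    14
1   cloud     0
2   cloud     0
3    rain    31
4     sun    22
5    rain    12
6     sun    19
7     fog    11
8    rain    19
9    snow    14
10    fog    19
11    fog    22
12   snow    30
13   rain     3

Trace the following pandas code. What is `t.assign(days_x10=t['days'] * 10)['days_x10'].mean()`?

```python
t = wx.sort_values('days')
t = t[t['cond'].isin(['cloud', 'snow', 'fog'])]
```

sort by days:
     cond  days
1   cloud     0
2   cloud     0
13   rain     3
7     fog    11
5    rain    12
0     sun    14
9    snow    14
6     sun    19
8    rain    19
10    fog    19
4     sun    22
11    fog    22
12   snow    30
3    rain    31
filter rows where cond in ['cloud', 'snow', 'fog']:
     cond  days
1   cloud     0
2   cloud     0
7     fog    11
9    snow    14
10    fog    19
11    fog    22
12   snow    30
add column days_x10 = t['days'] * 10:
     cond  days  days_x10
1   cloud     0         0
2   cloud     0         0
7     fog    11       110
9    snow    14       140
10    fog    19       190
11    fog    22       220
12   snow    30       300
Then the mean of column 'days_x10': 137.142857143

137.142857143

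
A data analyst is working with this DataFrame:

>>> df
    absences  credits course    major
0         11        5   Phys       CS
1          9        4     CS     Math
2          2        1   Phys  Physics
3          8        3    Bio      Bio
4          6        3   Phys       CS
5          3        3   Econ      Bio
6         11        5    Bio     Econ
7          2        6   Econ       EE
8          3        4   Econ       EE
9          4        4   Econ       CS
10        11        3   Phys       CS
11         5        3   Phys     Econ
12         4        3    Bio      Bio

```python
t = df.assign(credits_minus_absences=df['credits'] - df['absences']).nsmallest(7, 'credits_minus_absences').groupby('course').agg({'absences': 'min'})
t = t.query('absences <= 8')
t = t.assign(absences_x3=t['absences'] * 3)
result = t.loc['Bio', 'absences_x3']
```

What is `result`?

add column credits_minus_absences = df['credits'] - df['absences']:
    absences  credits course    major  credits_minus_absences
0         11        5   Phys       CS                      -6
1          9        4     CS     Math                      -5
2          2        1   Phys  Physics                      -1
3          8        3    Bio      Bio                      -5
4          6        3   Phys       CS                      -3
5          3        3   Econ      Bio                       0
6         11        5    Bio     Econ                      -6
7          2        6   Econ       EE                       4
8          3        4   Econ       EE                       1
9          4        4   Econ       CS                       0
10        11        3   Phys       CS                      -8
11         5        3   Phys     Econ                      -2
12         4        3    Bio      Bio                      -1
take 7 rows with smallest credits_minus_absences:
    absences  credits course major  credits_minus_absences
10        11        3   Phys    CS                      -8
0         11        5   Phys    CS                      -6
6         11        5    Bio  Econ                      -6
1          9        4     CS  Math                      -5
3          8        3    Bio   Bio                      -5
4          6        3   Phys    CS                      -3
11         5        3   Phys  Econ                      -2
group by course, min of absences:
        absences
course          
Bio            8
CS             9
Phys           5
filter rows where absences <= 8:
        absences
course          
Bio            8
Phys           5
add column absences_x3 = t['absences'] * 3:
        absences  absences_x3
course                       
Bio            8           24
Phys           5           15
Taking the value at row 'Bio', column 'absences_x3' gives 24.

24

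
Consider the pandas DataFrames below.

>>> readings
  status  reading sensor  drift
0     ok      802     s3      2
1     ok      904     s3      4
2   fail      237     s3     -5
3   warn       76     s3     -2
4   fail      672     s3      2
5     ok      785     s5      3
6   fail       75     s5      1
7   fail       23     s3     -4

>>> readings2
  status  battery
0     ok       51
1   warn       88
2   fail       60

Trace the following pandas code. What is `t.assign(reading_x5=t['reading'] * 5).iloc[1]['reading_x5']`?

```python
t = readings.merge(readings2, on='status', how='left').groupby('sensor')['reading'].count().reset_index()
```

10

merge on 'status' (how='left') → 8 rows:
  status  reading sensor  drift  battery
0     ok      802     s3      2       51
1     ok      904     s3      4       51
2   fail      237     s3     -5       60
3   warn       76     s3     -2       88
4   fail      672     s3      2       60
5     ok      785     s5      3       51
6   fail       75     s5      1       60
7   fail       23     s3     -4       60
group by sensor, count of reading:
sensor
s3    6
s5    2
Name: reading, dtype: int64
reset_index():
  sensor  reading
0     s3        6
1     s5        2
add column reading_x5 = t['reading'] * 5:
  sensor  reading  reading_x5
0     s3        6          30
1     s5        2          10
Taking the value at position 1, column 'reading_x5' gives 10.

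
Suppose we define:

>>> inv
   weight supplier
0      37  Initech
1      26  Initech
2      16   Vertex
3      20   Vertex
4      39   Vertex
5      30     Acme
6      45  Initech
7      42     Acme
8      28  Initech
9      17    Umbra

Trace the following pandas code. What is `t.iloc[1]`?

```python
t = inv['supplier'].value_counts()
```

value_counts of supplier:
supplier
Initech    4
Vertex     3
Acme       2
Umbra      1
Name: count, dtype: int64

3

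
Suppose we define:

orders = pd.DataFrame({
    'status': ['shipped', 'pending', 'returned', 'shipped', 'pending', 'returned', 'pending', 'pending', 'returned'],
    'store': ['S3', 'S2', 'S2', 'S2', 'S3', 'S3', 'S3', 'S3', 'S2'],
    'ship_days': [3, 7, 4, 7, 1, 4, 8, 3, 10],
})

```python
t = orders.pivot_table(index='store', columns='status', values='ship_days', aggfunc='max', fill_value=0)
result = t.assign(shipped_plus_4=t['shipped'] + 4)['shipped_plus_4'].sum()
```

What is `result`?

18

pivot: rows=store, cols=status, max(ship_days):
status  pending  returned  shipped
store                             
S2            7        10        7
S3            8         4        3
add column shipped_plus_4 = t['shipped'] + 4:
status  pending  returned  shipped  shipped_plus_4
store                                             
S2            7        10        7              11
S3            8         4        3               7
Then the sum of column 'shipped_plus_4': 18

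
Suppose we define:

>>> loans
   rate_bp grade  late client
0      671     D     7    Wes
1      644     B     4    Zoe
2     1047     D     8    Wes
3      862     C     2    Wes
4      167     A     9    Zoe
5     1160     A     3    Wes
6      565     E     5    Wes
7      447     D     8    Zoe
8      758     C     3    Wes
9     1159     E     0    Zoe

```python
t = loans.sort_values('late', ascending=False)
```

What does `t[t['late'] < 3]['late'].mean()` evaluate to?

1.0

sort by late descending:
   rate_bp grade  late client
4      167     A     9    Zoe
2     1047     D     8    Wes
7      447     D     8    Zoe
0      671     D     7    Wes
6      565     E     5    Wes
1      644     B     4    Zoe
5     1160     A     3    Wes
8      758     C     3    Wes
3      862     C     2    Wes
9     1159     E     0    Zoe
filter rows where late < 3:
   rate_bp grade  late client
3      862     C     2    Wes
9     1159     E     0    Zoe
Finally, mean of column 'late' = 1.0.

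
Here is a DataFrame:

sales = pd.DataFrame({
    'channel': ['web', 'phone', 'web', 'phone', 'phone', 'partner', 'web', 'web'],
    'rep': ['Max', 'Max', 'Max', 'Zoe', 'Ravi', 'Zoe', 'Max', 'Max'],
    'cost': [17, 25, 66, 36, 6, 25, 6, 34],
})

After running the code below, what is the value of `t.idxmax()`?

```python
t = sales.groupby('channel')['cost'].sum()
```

group by channel, sum of cost:
channel
partner     25
phone       67
web        123
Name: cost, dtype: int64
Then the label with the largest value: web

web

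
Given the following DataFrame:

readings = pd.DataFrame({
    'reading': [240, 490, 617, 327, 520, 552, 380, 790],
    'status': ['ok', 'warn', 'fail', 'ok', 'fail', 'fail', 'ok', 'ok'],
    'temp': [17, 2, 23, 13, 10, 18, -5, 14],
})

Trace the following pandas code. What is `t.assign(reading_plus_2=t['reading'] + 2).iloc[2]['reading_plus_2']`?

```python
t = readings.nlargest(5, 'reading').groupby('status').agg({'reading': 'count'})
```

take 5 rows with largest reading:
   reading status  temp
7      790     ok    14
2      617   fail    23
5      552   fail    18
4      520   fail    10
1      490   warn     2
group by status, count of reading:
        reading
status         
fail          3
ok            1
warn          1
add column reading_plus_2 = t['reading'] + 2:
        reading  reading_plus_2
status                         
fail          3               5
ok            1               3
warn          1               3

3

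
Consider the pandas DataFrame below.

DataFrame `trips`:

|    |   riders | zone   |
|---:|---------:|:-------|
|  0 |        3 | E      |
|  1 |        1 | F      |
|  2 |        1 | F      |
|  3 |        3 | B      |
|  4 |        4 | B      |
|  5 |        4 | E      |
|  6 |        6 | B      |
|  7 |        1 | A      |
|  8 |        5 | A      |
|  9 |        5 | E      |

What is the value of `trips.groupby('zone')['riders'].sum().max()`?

13

group by zone, sum of riders:
zone
A     6
B    13
E    12
F     2
Name: riders, dtype: int64
Then the max of the resulting series: 13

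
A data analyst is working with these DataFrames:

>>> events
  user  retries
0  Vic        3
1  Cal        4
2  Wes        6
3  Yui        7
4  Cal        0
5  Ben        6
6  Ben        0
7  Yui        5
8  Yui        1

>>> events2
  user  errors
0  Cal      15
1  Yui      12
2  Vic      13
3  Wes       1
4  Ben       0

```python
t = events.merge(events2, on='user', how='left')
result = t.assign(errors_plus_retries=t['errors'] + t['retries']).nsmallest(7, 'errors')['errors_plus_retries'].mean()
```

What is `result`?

11.1428571429

merge on 'user' (how='left') → 9 rows:
  user  retries  errors
0  Vic        3      13
1  Cal        4      15
2  Wes        6       1
3  Yui        7      12
4  Cal        0      15
5  Ben        6       0
6  Ben        0       0
7  Yui        5      12
8  Yui        1      12
add column errors_plus_retries = t['errors'] + t['retries']:
  user  retries  errors  errors_plus_retries
0  Vic        3      13                   16
1  Cal        4      15                   19
2  Wes        6       1                    7
3  Yui        7      12                   19
4  Cal        0      15                   15
5  Ben        6       0                    6
6  Ben        0       0                    0
7  Yui        5      12                   17
8  Yui        1      12                   13
take 7 rows with smallest errors:
  user  retries  errors  errors_plus_retries
5  Ben        6       0                    6
6  Ben        0       0                    0
2  Wes        6       1                    7
3  Yui        7      12                   19
7  Yui        5      12                   17
8  Yui        1      12                   13
0  Vic        3      13                   16
Reading off the mean of column 'errors_plus_retries', we get 11.1428571429.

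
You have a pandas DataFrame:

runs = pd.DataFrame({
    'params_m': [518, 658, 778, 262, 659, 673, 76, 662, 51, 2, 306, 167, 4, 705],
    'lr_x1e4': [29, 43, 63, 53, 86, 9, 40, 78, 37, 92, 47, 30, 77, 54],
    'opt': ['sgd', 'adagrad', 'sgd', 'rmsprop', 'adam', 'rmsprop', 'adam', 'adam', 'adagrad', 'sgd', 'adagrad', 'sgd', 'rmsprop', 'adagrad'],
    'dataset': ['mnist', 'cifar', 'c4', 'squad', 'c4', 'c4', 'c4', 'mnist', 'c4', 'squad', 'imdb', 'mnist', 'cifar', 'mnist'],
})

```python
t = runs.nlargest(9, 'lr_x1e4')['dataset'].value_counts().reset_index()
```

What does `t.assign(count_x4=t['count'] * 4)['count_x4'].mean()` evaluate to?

take 9 rows with largest lr_x1e4:
    params_m  lr_x1e4      opt dataset
9          2       92      sgd   squad
4        659       86     adam      c4
7        662       78     adam   mnist
12         4       77  rmsprop   cifar
2        778       63      sgd      c4
13       705       54  adagrad   mnist
3        262       53  rmsprop   squad
10       306       47  adagrad    imdb
1        658       43  adagrad   cifar
value_counts of dataset:
dataset
squad    2
c4       2
mnist    2
cifar    2
imdb     1
Name: count, dtype: int64
reset_index():
  dataset  count
0   squad      2
1      c4      2
2   mnist      2
3   cifar      2
4    imdb      1
add column count_x4 = t['count'] * 4:
  dataset  count  count_x4
0   squad      2         8
1      c4      2         8
2   mnist      2         8
3   cifar      2         8
4    imdb      1         4
Reading off the mean of column 'count_x4', we get 7.2.

7.2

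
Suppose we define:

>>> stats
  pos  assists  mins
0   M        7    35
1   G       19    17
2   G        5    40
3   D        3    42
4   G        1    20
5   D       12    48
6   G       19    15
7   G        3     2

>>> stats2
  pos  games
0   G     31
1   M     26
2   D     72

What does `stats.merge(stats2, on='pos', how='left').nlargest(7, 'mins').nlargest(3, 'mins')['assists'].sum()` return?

merge on 'pos' (how='left') → 8 rows:
  pos  assists  mins  games
0   M        7    35     26
1   G       19    17     31
2   G        5    40     31
3   D        3    42     72
4   G        1    20     31
5   D       12    48     72
6   G       19    15     31
7   G        3     2     31
take 7 rows with largest mins:
  pos  assists  mins  games
5   D       12    48     72
3   D        3    42     72
2   G        5    40     31
0   M        7    35     26
4   G        1    20     31
1   G       19    17     31
6   G       19    15     31
take 3 rows with largest mins:
  pos  assists  mins  games
5   D       12    48     72
3   D        3    42     72
2   G        5    40     31
So sum() = 20.

20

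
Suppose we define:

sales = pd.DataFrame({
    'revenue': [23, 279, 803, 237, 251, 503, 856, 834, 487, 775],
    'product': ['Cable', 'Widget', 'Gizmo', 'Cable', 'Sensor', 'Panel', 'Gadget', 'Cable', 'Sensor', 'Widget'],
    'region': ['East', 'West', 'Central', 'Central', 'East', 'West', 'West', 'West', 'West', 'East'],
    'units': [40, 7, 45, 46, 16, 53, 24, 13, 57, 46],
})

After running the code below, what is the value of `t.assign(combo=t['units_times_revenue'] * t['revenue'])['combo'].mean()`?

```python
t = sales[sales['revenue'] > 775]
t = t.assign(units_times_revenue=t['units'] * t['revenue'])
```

18548099.0

filter rows where revenue > 775:
   revenue product   region  units
2      803   Gizmo  Central     45
6      856  Gadget     West     24
7      834   Cable     West     13
add column units_times_revenue = t['units'] * t['revenue']:
   revenue product   region  units  units_times_revenue
2      803   Gizmo  Central     45                36135
6      856  Gadget     West     24                20544
7      834   Cable     West     13                10842
add column combo = t['units_times_revenue'] * t['revenue']:
   revenue product   region  units  units_times_revenue     combo
2      803   Gizmo  Central     45                36135  29016405
6      856  Gadget     West     24                20544  17585664
7      834   Cable     West     13                10842   9042228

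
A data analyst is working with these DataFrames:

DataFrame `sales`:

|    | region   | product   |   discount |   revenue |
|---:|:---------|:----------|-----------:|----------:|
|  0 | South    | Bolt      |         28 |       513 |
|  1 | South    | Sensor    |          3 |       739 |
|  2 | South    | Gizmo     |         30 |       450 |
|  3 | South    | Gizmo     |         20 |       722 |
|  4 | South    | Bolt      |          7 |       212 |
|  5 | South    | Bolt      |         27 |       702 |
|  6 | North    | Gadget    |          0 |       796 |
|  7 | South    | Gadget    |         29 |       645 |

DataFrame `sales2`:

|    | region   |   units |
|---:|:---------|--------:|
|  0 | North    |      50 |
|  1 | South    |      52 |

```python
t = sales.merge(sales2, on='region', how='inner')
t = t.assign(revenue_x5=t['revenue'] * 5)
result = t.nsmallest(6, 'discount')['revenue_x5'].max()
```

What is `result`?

3980

merge on 'region' (how='inner') → 8 rows:
  region product  discount  revenue  units
0  South    Bolt        28      513     52
1  South  Sensor         3      739     52
2  South   Gizmo        30      450     52
3  South   Gizmo        20      722     52
4  South    Bolt         7      212     52
5  South    Bolt        27      702     52
6  North  Gadget         0      796     50
7  South  Gadget        29      645     52
add column revenue_x5 = t['revenue'] * 5:
  region product  discount  revenue  units  revenue_x5
0  South    Bolt        28      513     52        2565
1  South  Sensor         3      739     52        3695
2  South   Gizmo        30      450     52        2250
3  South   Gizmo        20      722     52        3610
4  South    Bolt         7      212     52        1060
5  South    Bolt        27      702     52        3510
6  North  Gadget         0      796     50        3980
7  South  Gadget        29      645     52        3225
take 6 rows with smallest discount:
  region product  discount  revenue  units  revenue_x5
6  North  Gadget         0      796     50        3980
1  South  Sensor         3      739     52        3695
4  South    Bolt         7      212     52        1060
3  South   Gizmo        20      722     52        3610
5  South    Bolt        27      702     52        3510
0  South    Bolt        28      513     52        2565
Reading off the max of column 'revenue_x5', we get 3980.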